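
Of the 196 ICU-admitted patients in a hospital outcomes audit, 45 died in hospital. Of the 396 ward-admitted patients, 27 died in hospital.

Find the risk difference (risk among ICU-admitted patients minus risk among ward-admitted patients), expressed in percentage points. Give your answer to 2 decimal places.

RD = 16.14

risk, ICU-admitted patients = 45/196 = 0.2296
risk, ward-admitted patients = 27/396 = 0.0682
risk difference = 0.2296 − 0.0682 = 0.1614 → 16.14 percentage points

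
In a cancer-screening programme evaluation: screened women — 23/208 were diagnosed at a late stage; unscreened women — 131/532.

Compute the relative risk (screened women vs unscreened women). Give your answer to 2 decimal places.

0.45

risk, screened women = 23/208 = 0.1106
risk, unscreened women = 131/532 = 0.2462
RR = 0.1106 / 0.2462 = 0.45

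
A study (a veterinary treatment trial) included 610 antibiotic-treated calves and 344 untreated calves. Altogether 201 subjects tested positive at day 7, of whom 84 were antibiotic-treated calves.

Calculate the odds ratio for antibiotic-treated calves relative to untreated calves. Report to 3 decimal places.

antibiotic-treated calves without the outcome: 610 − 84 = 526
untreated calves with the outcome: 201 − 84 = 117
untreated calves without the outcome: 344 − 117 = 227
odds, antibiotic-treated calves = 84/526 = 0.1597
odds, untreated calves = 117/227 = 0.5154
OR = 0.1597 / 0.5154 = 0.310

OR = 0.310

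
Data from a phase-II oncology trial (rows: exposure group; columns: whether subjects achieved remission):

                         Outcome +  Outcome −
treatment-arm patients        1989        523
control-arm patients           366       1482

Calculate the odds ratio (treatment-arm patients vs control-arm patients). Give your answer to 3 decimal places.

OR = (1989 × 1482) / (523 × 366) = 2947698/191418 ≈ 15.399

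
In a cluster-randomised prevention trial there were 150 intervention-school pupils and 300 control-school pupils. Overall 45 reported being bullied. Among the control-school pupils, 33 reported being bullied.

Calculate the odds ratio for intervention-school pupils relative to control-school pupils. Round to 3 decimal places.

OR = 0.704

intervention-school pupils with the outcome: 45 − 33 = 12
intervention-school pupils without the outcome: 150 − 12 = 138
control-school pupils without the outcome: 300 − 33 = 267
odds, intervention-school pupils = 12/138 = 0.0870
odds, control-school pupils = 33/267 = 0.1236
OR = 0.0870 / 0.1236 = 0.704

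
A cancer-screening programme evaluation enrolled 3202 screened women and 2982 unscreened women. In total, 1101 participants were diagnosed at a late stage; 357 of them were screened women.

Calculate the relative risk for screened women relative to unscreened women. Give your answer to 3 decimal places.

screened women without the outcome: 3202 − 357 = 2845
unscreened women with the outcome: 1101 − 357 = 744
unscreened women without the outcome: 2982 − 744 = 2238
risk, screened women = 357/3202 = 0.1115
risk, unscreened women = 744/2982 = 0.2495
RR = 0.1115 / 0.2495 = 0.447

RR = 0.447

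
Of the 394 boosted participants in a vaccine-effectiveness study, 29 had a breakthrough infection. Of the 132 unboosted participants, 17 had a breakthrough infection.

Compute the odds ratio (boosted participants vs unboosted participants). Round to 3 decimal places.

OR = (29 × 115) / (365 × 17) = 3335/6205 ≈ 0.537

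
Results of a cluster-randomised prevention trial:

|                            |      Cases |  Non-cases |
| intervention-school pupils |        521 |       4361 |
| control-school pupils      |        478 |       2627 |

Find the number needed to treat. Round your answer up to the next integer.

risk, intervention-school pupils = 521/4882 = 0.106719
risk, control-school pupils = 478/3105 = 0.153945
absolute risk difference = 0.047227
1 / 0.047227 = 21.174 → round up → 22

NNT: 22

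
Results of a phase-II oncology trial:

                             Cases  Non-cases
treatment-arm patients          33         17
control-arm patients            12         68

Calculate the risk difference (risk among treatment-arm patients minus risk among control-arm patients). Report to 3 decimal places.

risk, treatment-arm patients = 33/50 = 0.6600
risk, control-arm patients = 12/80 = 0.1500
risk difference = 0.6600 − 0.1500 = 0.510

0.510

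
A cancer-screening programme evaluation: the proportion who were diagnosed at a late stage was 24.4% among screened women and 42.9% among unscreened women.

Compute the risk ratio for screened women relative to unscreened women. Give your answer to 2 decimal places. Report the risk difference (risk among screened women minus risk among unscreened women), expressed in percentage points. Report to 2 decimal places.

RR = 0.57; RD = -18.50

RR = 0.2440 / 0.4290 = 0.57
risk difference = 0.2440 − 0.4290 = -0.1850 → -18.50 percentage points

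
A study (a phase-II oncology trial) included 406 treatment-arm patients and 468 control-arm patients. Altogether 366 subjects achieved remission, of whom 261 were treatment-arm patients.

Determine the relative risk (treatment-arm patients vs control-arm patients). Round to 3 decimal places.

treatment-arm patients without the outcome: 406 − 261 = 145
control-arm patients with the outcome: 366 − 261 = 105
control-arm patients without the outcome: 468 − 105 = 363
risk, treatment-arm patients = 261/406 = 0.6429
risk, control-arm patients = 105/468 = 0.2244
RR = 0.6429 / 0.2244 = 2.865

2.865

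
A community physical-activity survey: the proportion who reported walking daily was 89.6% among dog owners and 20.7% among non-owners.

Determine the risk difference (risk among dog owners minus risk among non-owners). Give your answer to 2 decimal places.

risk difference = 0.8960 − 0.2070 = 0.69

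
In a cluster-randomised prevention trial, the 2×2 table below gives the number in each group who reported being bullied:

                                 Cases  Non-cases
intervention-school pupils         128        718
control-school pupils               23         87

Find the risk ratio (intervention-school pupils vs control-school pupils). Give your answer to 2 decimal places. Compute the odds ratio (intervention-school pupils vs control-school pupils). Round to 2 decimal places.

risk, intervention-school pupils = 128/846 = 0.1513
risk, control-school pupils = 23/110 = 0.2091
RR = 0.1513 / 0.2091 = 0.72
OR = (128 × 87) / (718 × 23) = 11136/16514 ≈ 0.67

RR = 0.72; OR = 0.67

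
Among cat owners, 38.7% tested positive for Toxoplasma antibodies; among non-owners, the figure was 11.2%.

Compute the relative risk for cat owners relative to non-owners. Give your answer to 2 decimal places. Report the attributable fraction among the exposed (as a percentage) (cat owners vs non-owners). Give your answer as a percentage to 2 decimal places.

RR = 3.46; AR% = 71.06%

RR = 0.3870 / 0.1120 = 3.46
AR% = (0.3870 − 0.1120) / 0.3870 = 0.7106 → 71.06%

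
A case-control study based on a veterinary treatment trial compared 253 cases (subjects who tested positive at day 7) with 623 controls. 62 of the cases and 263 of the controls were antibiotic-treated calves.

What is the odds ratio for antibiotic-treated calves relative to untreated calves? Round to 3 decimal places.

OR = (62 × 360) / (263 × 191) = 22320/50233 ≈ 0.444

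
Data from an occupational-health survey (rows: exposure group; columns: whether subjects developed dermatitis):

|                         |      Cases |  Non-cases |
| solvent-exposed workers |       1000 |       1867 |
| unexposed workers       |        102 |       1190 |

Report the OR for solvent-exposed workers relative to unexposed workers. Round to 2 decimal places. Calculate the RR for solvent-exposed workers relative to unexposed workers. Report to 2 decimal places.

OR = (1000 × 1190) / (1867 × 102) = 1190000/190434 ≈ 6.25
risk, solvent-exposed workers = 1000/2867 = 0.3488
risk, unexposed workers = 102/1292 = 0.0789
RR = 0.3488 / 0.0789 = 4.42

OR = 6.25; RR = 4.42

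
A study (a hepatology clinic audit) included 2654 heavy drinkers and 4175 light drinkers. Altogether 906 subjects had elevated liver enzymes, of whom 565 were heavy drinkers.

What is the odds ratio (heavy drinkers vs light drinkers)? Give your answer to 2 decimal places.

OR = 3.04

heavy drinkers without the outcome: 2654 − 565 = 2089
light drinkers with the outcome: 906 − 565 = 341
light drinkers without the outcome: 4175 − 341 = 3834
odds, heavy drinkers = 565/2089 = 0.2705
odds, light drinkers = 341/3834 = 0.0889
OR = 0.2705 / 0.0889 = 3.04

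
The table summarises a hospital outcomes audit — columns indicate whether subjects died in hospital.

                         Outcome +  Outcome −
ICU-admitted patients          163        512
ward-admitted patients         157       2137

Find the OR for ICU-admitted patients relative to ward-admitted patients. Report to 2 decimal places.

OR: 4.33

odds, ICU-admitted patients = 163/512 = 0.3184
odds, ward-admitted patients = 157/2137 = 0.0735
OR = 0.3184 / 0.0735 = 4.33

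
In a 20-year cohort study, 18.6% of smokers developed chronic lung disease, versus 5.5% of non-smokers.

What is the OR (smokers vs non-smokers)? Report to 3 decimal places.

odds, smokers = 0.1860/0.8140 = 0.2285
odds, non-smokers = 0.0550/0.9450 = 0.0582
OR = 0.2285 / 0.0582 = 3.926

3.926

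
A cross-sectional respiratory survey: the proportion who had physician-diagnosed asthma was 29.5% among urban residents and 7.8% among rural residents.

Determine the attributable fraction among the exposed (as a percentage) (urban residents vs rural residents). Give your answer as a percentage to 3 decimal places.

AR% = (0.2950 − 0.0780) / 0.2950 = 0.7356 → 73.559%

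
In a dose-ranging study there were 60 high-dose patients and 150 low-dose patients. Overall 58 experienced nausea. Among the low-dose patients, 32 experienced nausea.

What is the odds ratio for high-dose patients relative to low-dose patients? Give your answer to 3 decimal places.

high-dose patients with the outcome: 58 − 32 = 26
high-dose patients without the outcome: 60 − 26 = 34
low-dose patients without the outcome: 150 − 32 = 118
odds, high-dose patients = 26/34 = 0.7647
odds, low-dose patients = 32/118 = 0.2712
OR = 0.7647 / 0.2712 = 2.820

OR = 2.820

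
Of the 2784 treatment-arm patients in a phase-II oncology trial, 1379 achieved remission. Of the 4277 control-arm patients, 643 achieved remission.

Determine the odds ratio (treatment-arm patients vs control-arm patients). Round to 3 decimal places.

OR = (1379 × 3634) / (1405 × 643) = 5011286/903415 ≈ 5.547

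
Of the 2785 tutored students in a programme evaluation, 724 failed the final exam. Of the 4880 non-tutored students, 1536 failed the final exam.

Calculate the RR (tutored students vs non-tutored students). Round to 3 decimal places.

risk, tutored students = 724/2785 = 0.2600
risk, non-tutored students = 1536/4880 = 0.3148
RR = 0.2600 / 0.3148 = 0.826

0.826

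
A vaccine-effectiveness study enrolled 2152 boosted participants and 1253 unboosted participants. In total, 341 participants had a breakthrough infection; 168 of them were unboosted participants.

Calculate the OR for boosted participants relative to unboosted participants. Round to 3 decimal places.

OR: 0.565

boosted participants with the outcome: 341 − 168 = 173
boosted participants without the outcome: 2152 − 173 = 1979
unboosted participants without the outcome: 1253 − 168 = 1085
OR = (173 × 1085) / (1979 × 168) = 187705/332472 ≈ 0.565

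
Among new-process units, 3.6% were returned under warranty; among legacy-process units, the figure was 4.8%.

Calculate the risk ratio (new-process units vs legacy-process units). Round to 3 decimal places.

RR = 0.03600 / 0.04800 = 0.750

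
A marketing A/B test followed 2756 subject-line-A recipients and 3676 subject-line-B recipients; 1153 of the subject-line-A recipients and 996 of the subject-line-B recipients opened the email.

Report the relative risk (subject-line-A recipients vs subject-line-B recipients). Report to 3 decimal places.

risk, subject-line-A recipients = 1153/2756 = 0.4184
risk, subject-line-B recipients = 996/3676 = 0.2709
RR = 0.4184 / 0.2709 = 1.544

RR ≈ 1.544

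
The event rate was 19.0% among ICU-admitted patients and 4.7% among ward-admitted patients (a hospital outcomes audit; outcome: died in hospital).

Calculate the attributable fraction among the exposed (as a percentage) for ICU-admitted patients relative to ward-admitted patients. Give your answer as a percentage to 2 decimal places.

AR% = (0.19000 − 0.04700) / 0.19000 = 0.7526 → 75.26%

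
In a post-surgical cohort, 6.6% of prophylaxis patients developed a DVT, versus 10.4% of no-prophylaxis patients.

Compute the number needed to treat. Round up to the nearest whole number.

absolute risk difference = 0.038000
1 / 0.038000 = 26.316 → round up → 27

27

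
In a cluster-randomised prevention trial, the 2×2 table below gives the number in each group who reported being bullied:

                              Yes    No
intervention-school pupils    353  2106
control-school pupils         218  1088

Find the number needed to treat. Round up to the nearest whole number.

risk, intervention-school pupils = 353/2459 = 0.143554
risk, control-school pupils = 218/1306 = 0.166922
absolute risk difference = 0.023368
1 / 0.023368 = 42.794 → round up → 43

NNT: 43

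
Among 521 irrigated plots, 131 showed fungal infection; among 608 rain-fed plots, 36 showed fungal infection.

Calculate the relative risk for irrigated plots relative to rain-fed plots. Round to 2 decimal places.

risk, irrigated plots = 131/521 = 0.2514
risk, rain-fed plots = 36/608 = 0.0592
RR = 0.2514 / 0.0592 = 4.25

RR = 4.25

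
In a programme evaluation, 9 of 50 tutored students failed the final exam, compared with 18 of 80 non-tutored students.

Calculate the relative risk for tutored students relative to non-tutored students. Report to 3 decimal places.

risk, tutored students = 9/50 = 0.1800
risk, non-tutored students = 18/80 = 0.2250
RR = 0.1800 / 0.2250 = 0.800

0.800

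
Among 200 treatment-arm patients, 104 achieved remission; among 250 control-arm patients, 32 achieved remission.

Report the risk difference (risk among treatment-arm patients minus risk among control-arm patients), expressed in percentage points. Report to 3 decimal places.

RD ≈ 39.200

risk, treatment-arm patients = 104/200 = 0.5200
risk, control-arm patients = 32/250 = 0.1280
risk difference = 0.5200 − 0.1280 = 0.3920 → 39.200 percentage points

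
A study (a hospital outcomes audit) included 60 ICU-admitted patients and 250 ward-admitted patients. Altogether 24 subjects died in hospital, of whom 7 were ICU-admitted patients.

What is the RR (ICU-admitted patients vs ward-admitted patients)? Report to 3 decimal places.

RR ≈ 1.716

ICU-admitted patients without the outcome: 60 − 7 = 53
ward-admitted patients with the outcome: 24 − 7 = 17
ward-admitted patients without the outcome: 250 − 17 = 233
risk, ICU-admitted patients = 7/60 = 0.1167
risk, ward-admitted patients = 17/250 = 0.0680
RR = 0.1167 / 0.0680 = 1.716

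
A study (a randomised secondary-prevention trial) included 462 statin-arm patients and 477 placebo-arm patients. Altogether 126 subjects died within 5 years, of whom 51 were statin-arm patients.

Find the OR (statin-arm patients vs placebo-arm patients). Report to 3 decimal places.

OR ≈ 0.665

statin-arm patients without the outcome: 462 − 51 = 411
placebo-arm patients with the outcome: 126 − 51 = 75
placebo-arm patients without the outcome: 477 − 75 = 402
OR = (51 × 402) / (411 × 75) = 20502/30825 ≈ 0.665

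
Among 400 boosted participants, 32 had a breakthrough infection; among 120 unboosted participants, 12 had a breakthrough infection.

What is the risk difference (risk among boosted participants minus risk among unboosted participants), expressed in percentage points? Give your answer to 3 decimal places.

risk, boosted participants = 32/400 = 0.0800
risk, unboosted participants = 12/120 = 0.1000
risk difference = 0.0800 − 0.1000 = -0.0200 → -2.000 percentage points

-2.000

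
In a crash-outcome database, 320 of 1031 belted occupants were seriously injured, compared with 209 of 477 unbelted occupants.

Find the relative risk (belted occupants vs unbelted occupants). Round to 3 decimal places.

RR = 0.708

risk, belted occupants = 320/1031 = 0.3104
risk, unbelted occupants = 209/477 = 0.4382
RR = 0.3104 / 0.4382 = 0.708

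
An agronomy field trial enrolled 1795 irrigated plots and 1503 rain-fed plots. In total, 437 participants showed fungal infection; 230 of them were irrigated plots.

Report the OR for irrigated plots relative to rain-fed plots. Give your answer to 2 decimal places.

OR ≈ 0.92

irrigated plots without the outcome: 1795 − 230 = 1565
rain-fed plots with the outcome: 437 − 230 = 207
rain-fed plots without the outcome: 1503 − 207 = 1296
OR = (230 × 1296) / (1565 × 207) = 298080/323955 ≈ 0.92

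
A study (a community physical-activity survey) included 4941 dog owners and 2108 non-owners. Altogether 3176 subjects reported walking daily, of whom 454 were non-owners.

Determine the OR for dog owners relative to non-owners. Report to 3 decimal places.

dog owners with the outcome: 3176 − 454 = 2722
dog owners without the outcome: 4941 − 2722 = 2219
non-owners without the outcome: 2108 − 454 = 1654
OR = (2722 × 1654) / (2219 × 454) = 4502188/1007426 ≈ 4.469

4.469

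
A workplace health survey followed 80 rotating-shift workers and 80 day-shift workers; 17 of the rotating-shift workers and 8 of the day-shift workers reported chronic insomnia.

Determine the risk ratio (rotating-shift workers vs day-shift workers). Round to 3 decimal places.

2.125

risk, rotating-shift workers = 17/80 = 0.2125
risk, day-shift workers = 8/80 = 0.1000
RR = 0.2125 / 0.1000 = 2.125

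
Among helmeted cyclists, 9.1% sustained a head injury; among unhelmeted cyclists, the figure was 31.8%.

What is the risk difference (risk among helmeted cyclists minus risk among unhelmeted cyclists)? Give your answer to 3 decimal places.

risk difference = 0.0910 − 0.3180 = -0.227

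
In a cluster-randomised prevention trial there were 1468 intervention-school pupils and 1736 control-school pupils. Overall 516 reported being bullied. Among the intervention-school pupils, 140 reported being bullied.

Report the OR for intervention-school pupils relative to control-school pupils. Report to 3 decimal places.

OR ≈ 0.381

intervention-school pupils without the outcome: 1468 − 140 = 1328
control-school pupils with the outcome: 516 − 140 = 376
control-school pupils without the outcome: 1736 − 376 = 1360
odds, intervention-school pupils = 140/1328 = 0.1054
odds, control-school pupils = 376/1360 = 0.2765
OR = 0.1054 / 0.2765 = 0.381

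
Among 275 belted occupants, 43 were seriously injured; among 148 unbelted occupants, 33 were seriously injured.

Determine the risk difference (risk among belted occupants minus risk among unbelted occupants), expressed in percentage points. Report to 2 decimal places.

risk, belted occupants = 43/275 = 0.1564
risk, unbelted occupants = 33/148 = 0.2230
risk difference = 0.1564 − 0.2230 = -0.0666 → -6.66 percentage points

RD ≈ -6.66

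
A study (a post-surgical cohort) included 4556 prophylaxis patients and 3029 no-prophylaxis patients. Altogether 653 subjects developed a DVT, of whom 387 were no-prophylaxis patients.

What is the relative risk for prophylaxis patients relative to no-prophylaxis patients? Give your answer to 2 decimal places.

prophylaxis patients with the outcome: 653 − 387 = 266
prophylaxis patients without the outcome: 4556 − 266 = 4290
no-prophylaxis patients without the outcome: 3029 − 387 = 2642
risk, prophylaxis patients = 266/4556 = 0.0584
risk, no-prophylaxis patients = 387/3029 = 0.1278
RR = 0.0584 / 0.1278 = 0.46

RR = 0.46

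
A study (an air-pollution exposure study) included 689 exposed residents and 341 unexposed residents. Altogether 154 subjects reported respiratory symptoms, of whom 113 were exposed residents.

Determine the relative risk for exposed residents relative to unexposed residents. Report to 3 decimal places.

1.364

exposed residents without the outcome: 689 − 113 = 576
unexposed residents with the outcome: 154 − 113 = 41
unexposed residents without the outcome: 341 − 41 = 300
risk, exposed residents = 113/689 = 0.1640
risk, unexposed residents = 41/341 = 0.1202
RR = 0.1640 / 0.1202 = 1.364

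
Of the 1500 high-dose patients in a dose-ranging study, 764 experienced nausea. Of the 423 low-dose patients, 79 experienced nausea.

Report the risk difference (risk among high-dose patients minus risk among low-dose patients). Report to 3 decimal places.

risk, high-dose patients = 764/1500 = 0.5093
risk, low-dose patients = 79/423 = 0.1868
risk difference = 0.5093 − 0.1868 = 0.323

0.323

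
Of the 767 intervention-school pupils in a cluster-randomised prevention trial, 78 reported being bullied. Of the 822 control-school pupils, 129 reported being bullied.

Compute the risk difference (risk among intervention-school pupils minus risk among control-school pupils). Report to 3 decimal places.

risk, intervention-school pupils = 78/767 = 0.1017
risk, control-school pupils = 129/822 = 0.1569
risk difference = 0.1017 − 0.1569 = -0.055

RD = -0.055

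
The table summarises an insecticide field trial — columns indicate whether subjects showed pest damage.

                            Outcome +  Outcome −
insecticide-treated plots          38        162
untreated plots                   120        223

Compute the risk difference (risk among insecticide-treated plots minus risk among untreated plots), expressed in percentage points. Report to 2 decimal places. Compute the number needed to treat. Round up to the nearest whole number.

RD = -15.99; NNT = 7

risk, insecticide-treated plots = 38/200 = 0.1900
risk, untreated plots = 120/343 = 0.3499
risk difference = 0.1900 − 0.3499 = -0.1599 → -15.99 percentage points
absolute risk difference = 0.159854
1 / 0.159854 = 6.256 → round up → 7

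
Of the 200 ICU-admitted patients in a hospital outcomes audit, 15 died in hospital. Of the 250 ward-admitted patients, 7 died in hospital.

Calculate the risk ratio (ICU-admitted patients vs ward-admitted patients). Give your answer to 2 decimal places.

RR: 2.68

risk, ICU-admitted patients = 15/200 = 0.07500
risk, ward-admitted patients = 7/250 = 0.02800
RR = 0.07500 / 0.02800 = 2.68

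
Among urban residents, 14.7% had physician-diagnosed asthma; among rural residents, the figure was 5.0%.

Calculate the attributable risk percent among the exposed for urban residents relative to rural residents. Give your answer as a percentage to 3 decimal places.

AR% = (0.1470 − 0.0500) / 0.1470 = 0.6599 → 65.986%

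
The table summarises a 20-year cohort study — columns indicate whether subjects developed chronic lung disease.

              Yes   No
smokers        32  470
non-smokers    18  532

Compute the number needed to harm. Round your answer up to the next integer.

risk, smokers = 32/502 = 0.063745
risk, non-smokers = 18/550 = 0.032727
absolute risk difference = 0.031018
1 / 0.031018 = 32.239 → round up → 33

NNH = 33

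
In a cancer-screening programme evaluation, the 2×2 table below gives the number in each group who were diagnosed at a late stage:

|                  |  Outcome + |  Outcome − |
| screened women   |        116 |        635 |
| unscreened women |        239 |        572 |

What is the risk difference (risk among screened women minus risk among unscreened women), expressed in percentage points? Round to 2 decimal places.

RD: -14.02

risk, screened women = 116/751 = 0.1545
risk, unscreened women = 239/811 = 0.2947
risk difference = 0.1545 − 0.2947 = -0.1402 → -14.02 percentage points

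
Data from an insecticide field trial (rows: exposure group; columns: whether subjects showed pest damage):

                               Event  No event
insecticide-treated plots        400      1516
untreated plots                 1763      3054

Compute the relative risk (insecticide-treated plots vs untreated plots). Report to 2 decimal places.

RR ≈ 0.57

risk, insecticide-treated plots = 400/1916 = 0.2088
risk, untreated plots = 1763/4817 = 0.3660
RR = 0.2088 / 0.3660 = 0.57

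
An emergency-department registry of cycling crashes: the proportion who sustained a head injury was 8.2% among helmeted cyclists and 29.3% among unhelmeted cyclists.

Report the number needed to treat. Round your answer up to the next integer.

absolute risk difference = 0.211000
1 / 0.211000 = 4.739 → round up → 5

5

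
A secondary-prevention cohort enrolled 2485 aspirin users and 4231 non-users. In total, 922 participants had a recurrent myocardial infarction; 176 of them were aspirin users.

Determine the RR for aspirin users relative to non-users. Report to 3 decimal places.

aspirin users without the outcome: 2485 − 176 = 2309
non-users with the outcome: 922 − 176 = 746
non-users without the outcome: 4231 − 746 = 3485
risk, aspirin users = 176/2485 = 0.0708
risk, non-users = 746/4231 = 0.1763
RR = 0.0708 / 0.1763 = 0.402

RR: 0.402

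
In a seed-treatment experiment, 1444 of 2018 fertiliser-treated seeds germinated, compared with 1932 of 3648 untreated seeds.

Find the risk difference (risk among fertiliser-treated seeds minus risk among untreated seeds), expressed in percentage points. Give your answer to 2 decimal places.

risk, fertiliser-treated seeds = 1444/2018 = 0.7156
risk, untreated seeds = 1932/3648 = 0.5296
risk difference = 0.7156 − 0.5296 = 0.1860 → 18.60 percentage points

RD ≈ 18.60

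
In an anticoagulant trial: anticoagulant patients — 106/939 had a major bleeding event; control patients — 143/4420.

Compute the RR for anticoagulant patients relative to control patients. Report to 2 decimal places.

3.49

risk, anticoagulant patients = 106/939 = 0.11289
risk, control patients = 143/4420 = 0.03235
RR = 0.11289 / 0.03235 = 3.49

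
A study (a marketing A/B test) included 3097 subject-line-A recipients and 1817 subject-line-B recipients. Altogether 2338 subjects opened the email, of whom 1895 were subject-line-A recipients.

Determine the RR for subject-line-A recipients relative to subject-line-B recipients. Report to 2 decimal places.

subject-line-A recipients without the outcome: 3097 − 1895 = 1202
subject-line-B recipients with the outcome: 2338 − 1895 = 443
subject-line-B recipients without the outcome: 1817 − 443 = 1374
risk, subject-line-A recipients = 1895/3097 = 0.6119
risk, subject-line-B recipients = 443/1817 = 0.2438
RR = 0.6119 / 0.2438 = 2.51

RR ≈ 2.51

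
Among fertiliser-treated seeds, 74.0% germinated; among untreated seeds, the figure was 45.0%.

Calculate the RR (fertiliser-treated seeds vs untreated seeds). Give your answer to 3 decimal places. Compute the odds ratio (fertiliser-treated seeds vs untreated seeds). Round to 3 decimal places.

RR = 0.7400 / 0.4500 = 1.644
odds, fertiliser-treated seeds = 0.7400/0.2600 = 2.8462
odds, untreated seeds = 0.4500/0.5500 = 0.8182
OR = 2.8462 / 0.8182 = 3.479

RR = 1.644; OR = 3.479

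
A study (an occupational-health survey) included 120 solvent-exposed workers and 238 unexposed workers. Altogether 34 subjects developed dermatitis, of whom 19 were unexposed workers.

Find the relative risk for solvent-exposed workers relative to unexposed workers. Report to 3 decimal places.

1.566

solvent-exposed workers with the outcome: 34 − 19 = 15
solvent-exposed workers without the outcome: 120 − 15 = 105
unexposed workers without the outcome: 238 − 19 = 219
risk, solvent-exposed workers = 15/120 = 0.1250
risk, unexposed workers = 19/238 = 0.0798
RR = 0.1250 / 0.0798 = 1.566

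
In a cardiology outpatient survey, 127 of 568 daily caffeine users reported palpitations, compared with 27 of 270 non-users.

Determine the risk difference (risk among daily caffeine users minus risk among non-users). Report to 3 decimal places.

RD = 0.124

risk, daily caffeine users = 127/568 = 0.2236
risk, non-users = 27/270 = 0.1000
risk difference = 0.2236 − 0.1000 = 0.124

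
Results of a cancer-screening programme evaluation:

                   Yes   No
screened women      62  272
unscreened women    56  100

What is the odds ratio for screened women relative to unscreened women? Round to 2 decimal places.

odds, screened women = 62/272 = 0.2279
odds, unscreened women = 56/100 = 0.5600
OR = 0.2279 / 0.5600 = 0.41

OR ≈ 0.41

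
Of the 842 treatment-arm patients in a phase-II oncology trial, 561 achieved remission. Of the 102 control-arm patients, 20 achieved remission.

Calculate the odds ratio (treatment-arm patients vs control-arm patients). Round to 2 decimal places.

OR = (561 × 82) / (281 × 20) = 46002/5620 ≈ 8.19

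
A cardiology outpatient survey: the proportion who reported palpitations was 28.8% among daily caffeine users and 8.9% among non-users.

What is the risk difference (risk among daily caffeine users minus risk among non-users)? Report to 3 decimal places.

risk difference = 0.2880 − 0.0890 = 0.199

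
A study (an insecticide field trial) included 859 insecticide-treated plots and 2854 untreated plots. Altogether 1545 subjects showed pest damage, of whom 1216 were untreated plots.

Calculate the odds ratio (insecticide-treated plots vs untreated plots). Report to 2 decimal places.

insecticide-treated plots with the outcome: 1545 − 1216 = 329
insecticide-treated plots without the outcome: 859 − 329 = 530
untreated plots without the outcome: 2854 − 1216 = 1638
OR = (329 × 1638) / (530 × 1216) = 538902/644480 ≈ 0.84

OR ≈ 0.84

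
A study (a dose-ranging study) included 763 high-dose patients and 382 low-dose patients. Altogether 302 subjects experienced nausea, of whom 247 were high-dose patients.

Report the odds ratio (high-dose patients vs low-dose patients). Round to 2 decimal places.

OR ≈ 2.85

high-dose patients without the outcome: 763 − 247 = 516
low-dose patients with the outcome: 302 − 247 = 55
low-dose patients without the outcome: 382 − 55 = 327
odds, high-dose patients = 247/516 = 0.4787
odds, low-dose patients = 55/327 = 0.1682
OR = 0.4787 / 0.1682 = 2.85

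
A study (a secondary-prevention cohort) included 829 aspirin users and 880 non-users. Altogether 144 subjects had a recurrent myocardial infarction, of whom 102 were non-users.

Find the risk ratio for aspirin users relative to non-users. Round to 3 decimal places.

0.437

aspirin users with the outcome: 144 − 102 = 42
aspirin users without the outcome: 829 − 42 = 787
non-users without the outcome: 880 − 102 = 778
risk, aspirin users = 42/829 = 0.0507
risk, non-users = 102/880 = 0.1159
RR = 0.0507 / 0.1159 = 0.437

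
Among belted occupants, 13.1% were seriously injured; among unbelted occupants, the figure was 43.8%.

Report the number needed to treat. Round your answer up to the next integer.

NNT = 4

absolute risk difference = 0.307000
1 / 0.307000 = 3.257 → round up → 4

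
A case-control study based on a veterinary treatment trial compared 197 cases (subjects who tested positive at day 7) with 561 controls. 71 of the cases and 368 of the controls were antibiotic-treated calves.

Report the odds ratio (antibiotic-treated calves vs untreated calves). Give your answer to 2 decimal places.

OR = (71 × 193) / (368 × 126) = 13703/46368 ≈ 0.30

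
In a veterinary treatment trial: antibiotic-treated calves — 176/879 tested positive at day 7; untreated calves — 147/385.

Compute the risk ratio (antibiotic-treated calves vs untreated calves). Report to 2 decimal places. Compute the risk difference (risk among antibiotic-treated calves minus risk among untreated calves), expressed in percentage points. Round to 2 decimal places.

RR = 0.52; RD = -18.16

risk, antibiotic-treated calves = 176/879 = 0.2002
risk, untreated calves = 147/385 = 0.3818
RR = 0.2002 / 0.3818 = 0.52
risk difference = 0.2002 − 0.3818 = -0.1816 → -18.16 percentage points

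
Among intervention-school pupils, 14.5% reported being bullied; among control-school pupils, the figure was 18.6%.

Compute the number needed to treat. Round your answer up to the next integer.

absolute risk difference = 0.041000
1 / 0.041000 = 24.390 → round up → 25

25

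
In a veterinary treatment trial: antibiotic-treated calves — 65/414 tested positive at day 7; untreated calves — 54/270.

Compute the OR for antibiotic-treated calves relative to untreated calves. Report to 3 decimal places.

OR = (65 × 216) / (349 × 54) = 14040/18846 ≈ 0.745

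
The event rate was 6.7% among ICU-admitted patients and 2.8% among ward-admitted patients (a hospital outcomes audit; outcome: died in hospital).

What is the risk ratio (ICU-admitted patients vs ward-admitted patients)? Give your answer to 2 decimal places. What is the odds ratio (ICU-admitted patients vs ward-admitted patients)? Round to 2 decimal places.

RR = 2.39; OR = 2.49

RR = 0.06700 / 0.02800 = 2.39
odds, ICU-admitted patients = 0.06700/0.93300 = 0.07181
odds, ward-admitted patients = 0.02800/0.97200 = 0.02881
OR = 0.07181 / 0.02881 = 2.49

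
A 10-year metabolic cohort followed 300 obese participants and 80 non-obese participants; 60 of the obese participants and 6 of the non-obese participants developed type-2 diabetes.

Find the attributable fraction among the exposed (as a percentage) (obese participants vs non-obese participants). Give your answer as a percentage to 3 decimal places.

risk, obese participants = 60/300 = 0.2000
risk, non-obese participants = 6/80 = 0.0750
AR% = (0.2000 − 0.0750) / 0.2000 = 0.6250 → 62.500%

AR%: 62.500%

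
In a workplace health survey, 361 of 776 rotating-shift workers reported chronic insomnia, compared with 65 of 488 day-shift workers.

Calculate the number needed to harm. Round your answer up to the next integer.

risk, rotating-shift workers = 361/776 = 0.465206
risk, day-shift workers = 65/488 = 0.133197
absolute risk difference = 0.332009
1 / 0.332009 = 3.012 → round up → 4

4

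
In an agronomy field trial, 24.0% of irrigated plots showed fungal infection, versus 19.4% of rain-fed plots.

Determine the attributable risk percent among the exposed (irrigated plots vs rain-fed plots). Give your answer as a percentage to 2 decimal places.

AR% = (0.2400 − 0.1940) / 0.2400 = 0.1917 → 19.17%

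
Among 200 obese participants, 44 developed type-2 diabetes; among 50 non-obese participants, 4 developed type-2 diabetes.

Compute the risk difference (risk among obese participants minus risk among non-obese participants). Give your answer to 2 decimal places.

risk, obese participants = 44/200 = 0.2200
risk, non-obese participants = 4/50 = 0.0800
risk difference = 0.2200 − 0.0800 = 0.14

0.14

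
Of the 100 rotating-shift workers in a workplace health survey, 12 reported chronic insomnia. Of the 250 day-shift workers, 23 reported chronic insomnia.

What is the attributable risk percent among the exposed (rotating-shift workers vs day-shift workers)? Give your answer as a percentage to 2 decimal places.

23.33%

risk, rotating-shift workers = 12/100 = 0.1200
risk, day-shift workers = 23/250 = 0.0920
AR% = (0.1200 − 0.0920) / 0.1200 = 0.2333 → 23.33%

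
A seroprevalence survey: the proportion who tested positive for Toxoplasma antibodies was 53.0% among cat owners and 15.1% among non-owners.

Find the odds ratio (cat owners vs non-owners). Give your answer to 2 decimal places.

odds, cat owners = 0.5300/0.4700 = 1.1277
odds, non-owners = 0.1510/0.8490 = 0.1779
OR = 1.1277 / 0.1779 = 6.34

OR: 6.34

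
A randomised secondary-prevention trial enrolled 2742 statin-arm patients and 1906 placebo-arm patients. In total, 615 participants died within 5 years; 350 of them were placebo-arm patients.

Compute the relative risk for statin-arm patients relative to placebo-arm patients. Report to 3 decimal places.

statin-arm patients with the outcome: 615 − 350 = 265
statin-arm patients without the outcome: 2742 − 265 = 2477
placebo-arm patients without the outcome: 1906 − 350 = 1556
risk, statin-arm patients = 265/2742 = 0.0966
risk, placebo-arm patients = 350/1906 = 0.1836
RR = 0.0966 / 0.1836 = 0.526

0.526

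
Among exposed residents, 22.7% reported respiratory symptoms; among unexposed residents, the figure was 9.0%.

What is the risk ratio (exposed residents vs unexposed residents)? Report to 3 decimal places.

RR = 0.2270 / 0.0900 = 2.522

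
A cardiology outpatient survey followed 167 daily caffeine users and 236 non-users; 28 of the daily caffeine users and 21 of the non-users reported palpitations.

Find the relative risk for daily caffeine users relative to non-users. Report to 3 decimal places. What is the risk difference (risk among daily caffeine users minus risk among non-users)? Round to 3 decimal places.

RR = 1.884; RD = 0.079

risk, daily caffeine users = 28/167 = 0.1677
risk, non-users = 21/236 = 0.0890
RR = 0.1677 / 0.0890 = 1.884
risk difference = 0.1677 − 0.0890 = 0.079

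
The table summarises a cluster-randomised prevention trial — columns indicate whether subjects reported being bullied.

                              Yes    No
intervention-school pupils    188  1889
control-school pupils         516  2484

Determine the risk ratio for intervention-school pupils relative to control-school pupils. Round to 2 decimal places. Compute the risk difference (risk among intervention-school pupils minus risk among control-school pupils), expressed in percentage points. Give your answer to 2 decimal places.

RR = 0.53; RD = -8.15

risk, intervention-school pupils = 188/2077 = 0.0905
risk, control-school pupils = 516/3000 = 0.1720
RR = 0.0905 / 0.1720 = 0.53
risk difference = 0.0905 − 0.1720 = -0.0815 → -8.15 percentage points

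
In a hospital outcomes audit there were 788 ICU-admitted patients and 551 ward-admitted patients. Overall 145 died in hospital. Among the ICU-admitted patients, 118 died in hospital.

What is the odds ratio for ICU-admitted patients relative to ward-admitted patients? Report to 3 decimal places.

3.418

ICU-admitted patients without the outcome: 788 − 118 = 670
ward-admitted patients with the outcome: 145 − 118 = 27
ward-admitted patients without the outcome: 551 − 27 = 524
OR = (118 × 524) / (670 × 27) = 61832/18090 ≈ 3.418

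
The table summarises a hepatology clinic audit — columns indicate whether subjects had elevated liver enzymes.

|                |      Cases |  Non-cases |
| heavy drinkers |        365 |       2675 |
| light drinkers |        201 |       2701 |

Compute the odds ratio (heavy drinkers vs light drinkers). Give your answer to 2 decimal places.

OR = (365 × 2701) / (2675 × 201) = 985865/537675 ≈ 1.83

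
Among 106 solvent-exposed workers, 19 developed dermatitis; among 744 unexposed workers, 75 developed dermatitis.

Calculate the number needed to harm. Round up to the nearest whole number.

risk, solvent-exposed workers = 19/106 = 0.179245
risk, unexposed workers = 75/744 = 0.100806
absolute risk difference = 0.078439
1 / 0.078439 = 12.749 → round up → 13

13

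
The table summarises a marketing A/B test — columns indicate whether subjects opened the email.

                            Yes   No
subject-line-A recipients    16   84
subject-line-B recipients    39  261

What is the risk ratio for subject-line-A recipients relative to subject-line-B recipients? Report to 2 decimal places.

RR: 1.23

risk, subject-line-A recipients = 16/100 = 0.1600
risk, subject-line-B recipients = 39/300 = 0.1300
RR = 0.1600 / 0.1300 = 1.23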